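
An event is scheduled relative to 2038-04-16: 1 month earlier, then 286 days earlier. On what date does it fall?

June 3, 2037

Subtracting 1 month from April 16, 2038:
month 4 − 1 = 3 → March 2038.
Day 16 is valid in March, giving March 16, 2038.
Counting back 286 days from March 16, 2038:
Going back 16 days from March 16, 2038 reaches the end of the previous month; 286 − 16 = 270 left.
February 2038 has 28 days (2038 is not a leap year): 270 − 28 = 242 left.
January 2038 has 31 days: 242 − 31 = 211 left.
December 2037 has 31 days: 211 − 31 = 180 left.
November 2037 has 30 days: 180 − 30 = 150 left.
October 2037 has 31 days: 150 − 31 = 119 left.
September 2037 has 30 days: 119 − 30 = 89 left.
August 2037 has 31 days: 89 − 31 = 58 left.
July 2037 has 31 days: 58 − 31 = 27 left.
June 2037 has 30 days; 30 − 27 = 3 → June 3, 2037.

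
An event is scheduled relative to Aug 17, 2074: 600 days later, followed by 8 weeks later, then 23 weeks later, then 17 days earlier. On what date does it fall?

October 25, 2076

Adding 600 days from August 17, 2074:
August has 31 days, so 31 − 17 = 14 days remain after August 17, 2074; 600 − 14 = 586 left.
September 2074 has 30 days: 586 − 30 = 556 left.
October 2074 has 31 days: 556 − 31 = 525 left.
November 2074 has 30 days: 525 − 30 = 495 left.
December 2074 has 31 days: 495 − 31 = 464 left.
January 2075 has 31 days: 464 − 31 = 433 left.
February 2075 has 28 days (2075 is not a leap year): 433 − 28 = 405 left.
March 2075 has 31 days: 405 − 31 = 374 left.
April 2075 has 30 days: 374 − 30 = 344 left.
May 2075 has 31 days: 344 − 31 = 313 left.
June 2075 has 30 days: 313 − 30 = 283 left.
July 2075 has 31 days: 283 − 31 = 252 left.
August 2075 has 31 days: 252 − 31 = 221 left.
September 2075 has 30 days: 221 − 30 = 191 left.
October 2075 has 31 days: 191 − 31 = 160 left.
November 2075 has 30 days: 160 − 30 = 130 left.
December 2075 has 31 days: 130 − 31 = 99 left.
January 2076 has 31 days: 99 − 31 = 68 left.
February 2076 has 29 days (2076 is a leap year): 68 − 29 = 39 left.
March 2076 has 31 days: 39 − 31 = 8 left.
8 days into April 2076 → April 8, 2076.
Adding 8 weeks (= 56 days) from April 8, 2076:
April has 30 days, so 30 − 8 = 22 days remain after April 8, 2076; 56 − 22 = 34 left.
May 2076 has 31 days: 34 − 31 = 3 left.
3 days into June 2076 → June 3, 2076.
Advancing 23 weeks (= 161 days) from June 3, 2076:
June has 30 days, so 30 − 3 = 27 days remain after June 3, 2076; 161 − 27 = 134 left.
July 2076 has 31 days: 134 − 31 = 103 left.
August 2076 has 31 days: 103 − 31 = 72 left.
September 2076 has 30 days: 72 − 30 = 42 left.
October 2076 has 31 days: 42 − 31 = 11 left.
11 days into November 2076 → November 11, 2076.
Subtracting 17 days from November 11, 2076:
Going back 11 days from November 11, 2076 reaches the end of the previous month; 17 − 11 = 6 left.
October 2076 has 31 days; 31 − 6 = 25 → October 25, 2076.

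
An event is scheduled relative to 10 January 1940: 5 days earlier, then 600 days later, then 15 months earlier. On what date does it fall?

Counting back 5 days from January 10, 1940:
10 − 5 = 5, still in January 1940.
Adding 600 days from January 5, 1940:
January has 31 days, so 31 − 5 = 26 days remain after January 5, 1940; 600 − 26 = 574 left.
February 1940 has 29 days (1940 is a leap year): 574 − 29 = 545 left.
March 1940 has 31 days: 545 − 31 = 514 left.
April 1940 has 30 days: 514 − 30 = 484 left.
May 1940 has 31 days: 484 − 31 = 453 left.
June 1940 has 30 days: 453 − 30 = 423 left.
July 1940 has 31 days: 423 − 31 = 392 left.
August 1940 has 31 days: 392 − 31 = 361 left.
September 1940 has 30 days: 361 − 30 = 331 left.
October 1940 has 31 days: 331 − 31 = 300 left.
November 1940 has 30 days: 300 − 30 = 270 left.
December 1940 has 31 days: 270 − 31 = 239 left.
January 1941 has 31 days: 239 − 31 = 208 left.
February 1941 has 28 days (1941 is not a leap year): 208 − 28 = 180 left.
March 1941 has 31 days: 180 − 31 = 149 left.
April 1941 has 30 days: 149 − 30 = 119 left.
May 1941 has 31 days: 119 − 31 = 88 left.
June 1941 has 30 days: 88 − 30 = 58 left.
July 1941 has 31 days: 58 − 31 = 27 left.
27 days into August 1941 → August 27, 1941.
Going back 15 months from August 27, 1941:
month 8 − 15 = -7, which is month 5 of year 1940 → May 1940.
Day 27 is valid in May, giving May 27, 1940.

May 27, 1940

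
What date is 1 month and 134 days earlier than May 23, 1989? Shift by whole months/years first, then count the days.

December 10, 1988

Going back 1 month and 134 days from May 23, 1989: first the month/year part, then the days.
month 5 − 1 = 4 → April 1989.
Day 23 is valid in April, giving April 23, 1989.
Now subtract 134 days from April 23, 1989.
Going back 23 days from April 23, 1989 reaches the end of the previous month; 134 − 23 = 111 left.
March 1989 has 31 days: 111 − 31 = 80 left.
February 1989 has 28 days (1989 is not a leap year): 80 − 28 = 52 left.
January 1989 has 31 days: 52 − 31 = 21 left.
December 1988 has 31 days; 31 − 21 = 10 → December 10, 1988.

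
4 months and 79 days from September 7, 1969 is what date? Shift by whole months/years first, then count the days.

Counting forward 4 months and 79 days from September 7, 1969: first the month/year part, then the days.
month 9 + 4 = 13, which is month 1 of year 1970 → January 1970.
Day 7 is valid in January, giving January 7, 1970.
Now add 79 days from January 7, 1970.
January has 31 days, so 31 − 7 = 24 days remain after January 7, 1970; 79 − 24 = 55 left.
February 1970 has 28 days (1970 is not a leap year): 55 − 28 = 27 left.
27 days into March 1970 → March 27, 1970.

March 27, 1970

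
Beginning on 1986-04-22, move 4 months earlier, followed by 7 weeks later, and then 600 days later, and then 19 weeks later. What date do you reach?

Counting back 4 months from April 22, 1986:
month 4 − 4 = 0, which is month 12 of year 1985 → December 1985.
Day 22 is valid in December, giving December 22, 1985.
Adding 7 weeks (= 49 days) from December 22, 1985:
December has 31 days, so 31 − 22 = 9 days remain after December 22, 1985; 49 − 9 = 40 left.
January 1986 has 31 days: 40 − 31 = 9 left.
9 days into February 1986 → February 9, 1986.
Counting forward 600 days from February 9, 1986:
February has 28 days, so 28 − 9 = 19 days remain after February 9, 1986; 600 − 19 = 581 left.
March 1986 has 31 days: 581 − 31 = 550 left.
April 1986 has 30 days: 550 − 30 = 520 left.
May 1986 has 31 days: 520 − 31 = 489 left.
June 1986 has 30 days: 489 − 30 = 459 left.
July 1986 has 31 days: 459 − 31 = 428 left.
August 1986 has 31 days: 428 − 31 = 397 left.
September 1986 has 30 days: 397 − 30 = 367 left.
October 1986 has 31 days: 367 − 31 = 336 left.
November 1986 has 30 days: 336 − 30 = 306 left.
December 1986 has 31 days: 306 − 31 = 275 left.
January 1987 has 31 days: 275 − 31 = 244 left.
February 1987 has 28 days (1987 is not a leap year): 244 − 28 = 216 left.
March 1987 has 31 days: 216 − 31 = 185 left.
April 1987 has 30 days: 185 − 30 = 155 left.
May 1987 has 31 days: 155 − 31 = 124 left.
June 1987 has 30 days: 124 − 30 = 94 left.
July 1987 has 31 days: 94 − 31 = 63 left.
August 1987 has 31 days: 63 − 31 = 32 left.
September 1987 has 30 days: 32 − 30 = 2 left.
2 days into October 1987 → October 2, 1987.
Adding 19 weeks (= 133 days) from October 2, 1987:
October has 31 days, so 31 − 2 = 29 days remain after October 2, 1987; 133 − 29 = 104 left.
November 1987 has 30 days: 104 − 30 = 74 left.
December 1987 has 31 days: 74 − 31 = 43 left.
January 1988 has 31 days: 43 − 31 = 12 left.
12 days into February 1988 → February 12, 1988.

February 12, 1988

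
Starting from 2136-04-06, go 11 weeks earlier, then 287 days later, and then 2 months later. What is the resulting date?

Counting back 11 weeks (= 77 days) from April 6, 2136:
Going back 6 days from April 6, 2136 reaches the end of the previous month; 77 − 6 = 71 left.
March 2136 has 31 days: 71 − 31 = 40 left.
February 2136 has 29 days (2136 is a leap year): 40 − 29 = 11 left.
January 2136 has 31 days; 31 − 11 = 20 → January 20, 2136.
Counting forward 287 days from January 20, 2136:
January has 31 days, so 31 − 20 = 11 days remain after January 20, 2136; 287 − 11 = 276 left.
February 2136 has 29 days (2136 is a leap year): 276 − 29 = 247 left.
March 2136 has 31 days: 247 − 31 = 216 left.
April 2136 has 30 days: 216 − 30 = 186 left.
May 2136 has 31 days: 186 − 31 = 155 left.
June 2136 has 30 days: 155 − 30 = 125 left.
July 2136 has 31 days: 125 − 31 = 94 left.
August 2136 has 31 days: 94 − 31 = 63 left.
September 2136 has 30 days: 63 − 30 = 33 left.
October 2136 has 31 days: 33 − 31 = 2 left.
2 days into November 2136 → November 2, 2136.
Adding 2 months from November 2, 2136:
month 11 + 2 = 13, which is month 1 of year 2137 → January 2137.
Day 2 is valid in January, giving January 2, 2137.

January 2, 2137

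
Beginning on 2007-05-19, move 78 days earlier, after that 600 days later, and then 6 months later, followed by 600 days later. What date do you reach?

December 13, 2010

Subtracting 78 days from May 19, 2007:
Going back 19 days from May 19, 2007 reaches the end of the previous month; 78 − 19 = 59 left.
April 2007 has 30 days: 59 − 30 = 29 left.
March 2007 has 31 days; 31 − 29 = 2 → March 2, 2007.
Counting forward 600 days from March 2, 2007:
March has 31 days, so 31 − 2 = 29 days remain after March 2, 2007; 600 − 29 = 571 left.
April 2007 has 30 days: 571 − 30 = 541 left.
May 2007 has 31 days: 541 − 31 = 510 left.
June 2007 has 30 days: 510 − 30 = 480 left.
July 2007 has 31 days: 480 − 31 = 449 left.
August 2007 has 31 days: 449 − 31 = 418 left.
September 2007 has 30 days: 418 − 30 = 388 left.
October 2007 has 31 days: 388 − 31 = 357 left.
November 2007 has 30 days: 357 − 30 = 327 left.
December 2007 has 31 days: 327 − 31 = 296 left.
January 2008 has 31 days: 296 − 31 = 265 left.
February 2008 has 29 days (2008 is a leap year): 265 − 29 = 236 left.
March 2008 has 31 days: 236 − 31 = 205 left.
April 2008 has 30 days: 205 − 30 = 175 left.
May 2008 has 31 days: 175 − 31 = 144 left.
June 2008 has 30 days: 144 − 30 = 114 left.
July 2008 has 31 days: 114 − 31 = 83 left.
August 2008 has 31 days: 83 − 31 = 52 left.
September 2008 has 30 days: 52 − 30 = 22 left.
22 days into October 2008 → October 22, 2008.
Advancing 6 months from October 22, 2008:
month 10 + 6 = 16, which is month 4 of year 2009 → April 2009.
Day 22 is valid in April, giving April 22, 2009.
Adding 600 days from April 22, 2009:
April has 30 days, so 30 − 22 = 8 days remain after April 22, 2009; 600 − 8 = 592 left.
May 2009 has 31 days: 592 − 31 = 561 left.
June 2009 has 30 days: 561 − 30 = 531 left.
July 2009 has 31 days: 531 − 31 = 500 left.
August 2009 has 31 days: 500 − 31 = 469 left.
September 2009 has 30 days: 469 − 30 = 439 left.
October 2009 has 31 days: 439 − 31 = 408 left.
November 2009 has 30 days: 408 − 30 = 378 left.
December 2009 has 31 days: 378 − 31 = 347 left.
January 2010 has 31 days: 347 − 31 = 316 left.
February 2010 has 28 days (2010 is not a leap year): 316 − 28 = 288 left.
March 2010 has 31 days: 288 − 31 = 257 left.
April 2010 has 30 days: 257 − 30 = 227 left.
May 2010 has 31 days: 227 − 31 = 196 left.
June 2010 has 30 days: 196 − 30 = 166 left.
July 2010 has 31 days: 166 − 31 = 135 left.
August 2010 has 31 days: 135 − 31 = 104 left.
September 2010 has 30 days: 104 − 30 = 74 left.
October 2010 has 31 days: 74 − 31 = 43 left.
November 2010 has 30 days: 43 − 30 = 13 left.
13 days into December 2010 → December 13, 2010.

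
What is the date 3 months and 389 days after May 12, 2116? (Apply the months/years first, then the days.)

Advancing 3 months and 389 days from May 12, 2116: first the month/year part, then the days.
month 5 + 3 = 8 → August 2116.
Day 12 is valid in August, giving August 12, 2116.
Now add 389 days from August 12, 2116.
August has 31 days, so 31 − 12 = 19 days remain after August 12, 2116; 389 − 19 = 370 left.
September 2116 has 30 days: 370 − 30 = 340 left.
October 2116 has 31 days: 340 − 31 = 309 left.
November 2116 has 30 days: 309 − 30 = 279 left.
December 2116 has 31 days: 279 − 31 = 248 left.
January 2117 has 31 days: 248 − 31 = 217 left.
February 2117 has 28 days (2117 is not a leap year): 217 − 28 = 189 left.
March 2117 has 31 days: 189 − 31 = 158 left.
April 2117 has 30 days: 158 − 30 = 128 left.
May 2117 has 31 days: 128 − 31 = 97 left.
June 2117 has 30 days: 97 − 30 = 67 left.
July 2117 has 31 days: 67 − 31 = 36 left.
August 2117 has 31 days: 36 − 31 = 5 left.
5 days into September 2117 → September 5, 2117.

September 5, 2117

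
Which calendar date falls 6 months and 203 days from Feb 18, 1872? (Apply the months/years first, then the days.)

Counting forward 6 months and 203 days from February 18, 1872: first the month/year part, then the days.
month 2 + 6 = 8 → August 1872.
Day 18 is valid in August, giving August 18, 1872.
Now add 203 days from August 18, 1872.
August has 31 days, so 31 − 18 = 13 days remain after August 18, 1872; 203 − 13 = 190 left.
September 1872 has 30 days: 190 − 30 = 160 left.
October 1872 has 31 days: 160 − 31 = 129 left.
November 1872 has 30 days: 129 − 30 = 99 left.
December 1872 has 31 days: 99 − 31 = 68 left.
January 1873 has 31 days: 68 − 31 = 37 left.
February 1873 has 28 days (1873 is not a leap year): 37 − 28 = 9 left.
9 days into March 1873 → March 9, 1873.

March 9, 1873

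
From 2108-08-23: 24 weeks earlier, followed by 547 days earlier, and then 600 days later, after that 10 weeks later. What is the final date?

Subtracting 24 weeks (= 168 days) from August 23, 2108:
Going back 23 days from August 23, 2108 reaches the end of the previous month; 168 − 23 = 145 left.
July 2108 has 31 days: 145 − 31 = 114 left.
June 2108 has 30 days: 114 − 30 = 84 left.
May 2108 has 31 days: 84 − 31 = 53 left.
April 2108 has 30 days: 53 − 30 = 23 left.
March 2108 has 31 days; 31 − 23 = 8 → March 8, 2108.
Counting back 547 days from March 8, 2108:
Going back 8 days from March 8, 2108 reaches the end of the previous month; 547 − 8 = 539 left.
February 2108 has 29 days (2108 is a leap year): 539 − 29 = 510 left.
January 2108 has 31 days: 510 − 31 = 479 left.
December 2107 has 31 days: 479 − 31 = 448 left.
November 2107 has 30 days: 448 − 30 = 418 left.
October 2107 has 31 days: 418 − 31 = 387 left.
September 2107 has 30 days: 387 − 30 = 357 left.
August 2107 has 31 days: 357 − 31 = 326 left.
July 2107 has 31 days: 326 − 31 = 295 left.
June 2107 has 30 days: 295 − 30 = 265 left.
May 2107 has 31 days: 265 − 31 = 234 left.
April 2107 has 30 days: 234 − 30 = 204 left.
March 2107 has 31 days: 204 − 31 = 173 left.
February 2107 has 28 days (2107 is not a leap year): 173 − 28 = 145 left.
January 2107 has 31 days: 145 − 31 = 114 left.
December 2106 has 31 days: 114 − 31 = 83 left.
November 2106 has 30 days: 83 − 30 = 53 left.
October 2106 has 31 days: 53 − 31 = 22 left.
September 2106 has 30 days; 30 − 22 = 8 → September 8, 2106.
Adding 600 days from September 8, 2106:
September has 30 days, so 30 − 8 = 22 days remain after September 8, 2106; 600 − 22 = 578 left.
October 2106 has 31 days: 578 − 31 = 547 left.
November 2106 has 30 days: 547 − 30 = 517 left.
December 2106 has 31 days: 517 − 31 = 486 left.
January 2107 has 31 days: 486 − 31 = 455 left.
February 2107 has 28 days (2107 is not a leap year): 455 − 28 = 427 left.
March 2107 has 31 days: 427 − 31 = 396 left.
April 2107 has 30 days: 396 − 30 = 366 left.
May 2107 has 31 days: 366 − 31 = 335 left.
June 2107 has 30 days: 335 − 30 = 305 left.
July 2107 has 31 days: 305 − 31 = 274 left.
August 2107 has 31 days: 274 − 31 = 243 left.
September 2107 has 30 days: 243 − 30 = 213 left.
October 2107 has 31 days: 213 − 31 = 182 left.
November 2107 has 30 days: 182 − 30 = 152 left.
December 2107 has 31 days: 152 − 31 = 121 left.
January 2108 has 31 days: 121 − 31 = 90 left.
February 2108 has 29 days (2108 is a leap year): 90 − 29 = 61 left.
March 2108 has 31 days: 61 − 31 = 30 left.
30 days into April 2108 → April 30, 2108.
Counting forward 10 weeks (= 70 days) from April 30, 2108:
April has 30 days, so 30 − 30 = 0 days remain after April 30, 2108; 70 − 0 = 70 left.
May 2108 has 31 days: 70 − 31 = 39 left.
June 2108 has 30 days: 39 − 30 = 9 left.
9 days into July 2108 → July 9, 2108.

July 9, 2108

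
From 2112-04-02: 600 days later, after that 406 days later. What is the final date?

Counting forward 600 days from April 2, 2112:
April has 30 days, so 30 − 2 = 28 days remain after April 2, 2112; 600 − 28 = 572 left.
May 2112 has 31 days: 572 − 31 = 541 left.
June 2112 has 30 days: 541 − 30 = 511 left.
July 2112 has 31 days: 511 − 31 = 480 left.
August 2112 has 31 days: 480 − 31 = 449 left.
September 2112 has 30 days: 449 − 30 = 419 left.
October 2112 has 31 days: 419 − 31 = 388 left.
November 2112 has 30 days: 388 − 30 = 358 left.
December 2112 has 31 days: 358 − 31 = 327 left.
January 2113 has 31 days: 327 − 31 = 296 left.
February 2113 has 28 days (2113 is not a leap year): 296 − 28 = 268 left.
March 2113 has 31 days: 268 − 31 = 237 left.
April 2113 has 30 days: 237 − 30 = 207 left.
May 2113 has 31 days: 207 − 31 = 176 left.
June 2113 has 30 days: 176 − 30 = 146 left.
July 2113 has 31 days: 146 − 31 = 115 left.
August 2113 has 31 days: 115 − 31 = 84 left.
September 2113 has 30 days: 84 − 30 = 54 left.
October 2113 has 31 days: 54 − 31 = 23 left.
23 days into November 2113 → November 23, 2113.
Counting forward 406 days from November 23, 2113:
November has 30 days, so 30 − 23 = 7 days remain after November 23, 2113; 406 − 7 = 399 left.
December 2113 has 31 days: 399 − 31 = 368 left.
January 2114 has 31 days: 368 − 31 = 337 left.
February 2114 has 28 days (2114 is not a leap year): 337 − 28 = 309 left.
March 2114 has 31 days: 309 − 31 = 278 left.
April 2114 has 30 days: 278 − 30 = 248 left.
May 2114 has 31 days: 248 − 31 = 217 left.
June 2114 has 30 days: 217 − 30 = 187 left.
July 2114 has 31 days: 187 − 31 = 156 left.
August 2114 has 31 days: 156 − 31 = 125 left.
September 2114 has 30 days: 125 − 30 = 95 left.
October 2114 has 31 days: 95 − 31 = 64 left.
November 2114 has 30 days: 64 − 30 = 34 left.
December 2114 has 31 days: 34 − 31 = 3 left.
3 days into January 2115 → January 3, 2115.

January 3, 2115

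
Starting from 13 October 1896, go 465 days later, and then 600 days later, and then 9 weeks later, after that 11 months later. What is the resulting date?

Adding 465 days from October 13, 1896:
October has 31 days, so 31 − 13 = 18 days remain after October 13, 1896; 465 − 18 = 447 left.
November 1896 has 30 days: 447 − 30 = 417 left.
December 1896 has 31 days: 417 − 31 = 386 left.
January 1897 has 31 days: 386 − 31 = 355 left.
February 1897 has 28 days (1897 is not a leap year): 355 − 28 = 327 left.
March 1897 has 31 days: 327 − 31 = 296 left.
April 1897 has 30 days: 296 − 30 = 266 left.
May 1897 has 31 days: 266 − 31 = 235 left.
June 1897 has 30 days: 235 − 30 = 205 left.
July 1897 has 31 days: 205 − 31 = 174 left.
August 1897 has 31 days: 174 − 31 = 143 left.
September 1897 has 30 days: 143 − 30 = 113 left.
October 1897 has 31 days: 113 − 31 = 82 left.
November 1897 has 30 days: 82 − 30 = 52 left.
December 1897 has 31 days: 52 − 31 = 21 left.
21 days into January 1898 → January 21, 1898.
Advancing 600 days from January 21, 1898:
January has 31 days, so 31 − 21 = 10 days remain after January 21, 1898; 600 − 10 = 590 left.
February 1898 has 28 days (1898 is not a leap year): 590 − 28 = 562 left.
March 1898 has 31 days: 562 − 31 = 531 left.
April 1898 has 30 days: 531 − 30 = 501 left.
May 1898 has 31 days: 501 − 31 = 470 left.
June 1898 has 30 days: 470 − 30 = 440 left.
July 1898 has 31 days: 440 − 31 = 409 left.
August 1898 has 31 days: 409 − 31 = 378 left.
September 1898 has 30 days: 378 − 30 = 348 left.
October 1898 has 31 days: 348 − 31 = 317 left.
November 1898 has 30 days: 317 − 30 = 287 left.
December 1898 has 31 days: 287 − 31 = 256 left.
January 1899 has 31 days: 256 − 31 = 225 left.
February 1899 has 28 days (1899 is not a leap year): 225 − 28 = 197 left.
March 1899 has 31 days: 197 − 31 = 166 left.
April 1899 has 30 days: 166 − 30 = 136 left.
May 1899 has 31 days: 136 − 31 = 105 left.
June 1899 has 30 days: 105 − 30 = 75 left.
July 1899 has 31 days: 75 − 31 = 44 left.
August 1899 has 31 days: 44 − 31 = 13 left.
13 days into September 1899 → September 13, 1899.
Counting forward 9 weeks (= 63 days) from September 13, 1899:
September has 30 days, so 30 − 13 = 17 days remain after September 13, 1899; 63 − 17 = 46 left.
October 1899 has 31 days: 46 − 31 = 15 left.
15 days into November 1899 → November 15, 1899.
Counting forward 11 months from November 15, 1899:
month 11 + 11 = 22, which is month 10 of year 1900 → October 1900.
Day 15 is valid in October, giving October 15, 1900.

October 15, 1900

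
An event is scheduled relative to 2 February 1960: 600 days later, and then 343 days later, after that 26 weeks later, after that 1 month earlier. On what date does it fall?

Advancing 600 days from February 2, 1960:
February has 29 days, so 29 − 2 = 27 days remain after February 2, 1960; 600 − 27 = 573 left.
March 1960 has 31 days: 573 − 31 = 542 left.
April 1960 has 30 days: 542 − 30 = 512 left.
May 1960 has 31 days: 512 − 31 = 481 left.
June 1960 has 30 days: 481 − 30 = 451 left.
July 1960 has 31 days: 451 − 31 = 420 left.
August 1960 has 31 days: 420 − 31 = 389 left.
September 1960 has 30 days: 389 − 30 = 359 left.
October 1960 has 31 days: 359 − 31 = 328 left.
November 1960 has 30 days: 328 − 30 = 298 left.
December 1960 has 31 days: 298 − 31 = 267 left.
January 1961 has 31 days: 267 − 31 = 236 left.
February 1961 has 28 days (1961 is not a leap year): 236 − 28 = 208 left.
March 1961 has 31 days: 208 − 31 = 177 left.
April 1961 has 30 days: 177 − 30 = 147 left.
May 1961 has 31 days: 147 − 31 = 116 left.
June 1961 has 30 days: 116 − 30 = 86 left.
July 1961 has 31 days: 86 − 31 = 55 left.
August 1961 has 31 days: 55 − 31 = 24 left.
24 days into September 1961 → September 24, 1961.
Advancing 343 days from September 24, 1961:
September has 30 days, so 30 − 24 = 6 days remain after September 24, 1961; 343 − 6 = 337 left.
October 1961 has 31 days: 337 − 31 = 306 left.
November 1961 has 30 days: 306 − 30 = 276 left.
December 1961 has 31 days: 276 − 31 = 245 left.
January 1962 has 31 days: 245 − 31 = 214 left.
February 1962 has 28 days (1962 is not a leap year): 214 − 28 = 186 left.
March 1962 has 31 days: 186 − 31 = 155 left.
April 1962 has 30 days: 155 − 30 = 125 left.
May 1962 has 31 days: 125 − 31 = 94 left.
June 1962 has 30 days: 94 − 30 = 64 left.
July 1962 has 31 days: 64 − 31 = 33 left.
August 1962 has 31 days: 33 − 31 = 2 left.
2 days into September 1962 → September 2, 1962.
Advancing 26 weeks (= 182 days) from September 2, 1962:
September has 30 days, so 30 − 2 = 28 days remain after September 2, 1962; 182 − 28 = 154 left.
October 1962 has 31 days: 154 − 31 = 123 left.
November 1962 has 30 days: 123 − 30 = 93 left.
December 1962 has 31 days: 93 − 31 = 62 left.
January 1963 has 31 days: 62 − 31 = 31 left.
February 1963 has 28 days (1963 is not a leap year): 31 − 28 = 3 left.
3 days into March 1963 → March 3, 1963.
Going back 1 month from March 3, 1963:
month 3 − 1 = 2 → February 1963.
Day 3 is valid in February, giving February 3, 1963.

February 3, 1963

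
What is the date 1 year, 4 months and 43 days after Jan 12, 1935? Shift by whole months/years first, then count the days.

June 24, 1936

Adding 1 year, 4 months and 43 days from January 12, 1935: first the month/year part, then the days.
+1 year → 1936; month 1 + 4 = 5 → May 1936.
Day 12 is valid in May, giving May 12, 1936.
Now add 43 days from May 12, 1936.
May has 31 days, so 31 − 12 = 19 days remain after May 12, 1936; 43 − 19 = 24 left.
24 days into June 1936 → June 24, 1936.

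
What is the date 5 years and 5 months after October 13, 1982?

Advancing 5 years and 5 months from October 13, 1982.
+5 years → 1987; month 10 + 5 = 15, which is month 3 of year 1988 → March 1988.
Day 13 is valid in March, giving March 13, 1988.

March 13, 1988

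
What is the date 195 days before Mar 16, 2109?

September 2, 2108

Subtracting 195 days from March 16, 2109.
Going back 16 days from March 16, 2109 reaches the end of the previous month; 195 − 16 = 179 left.
February 2109 has 28 days (2109 is not a leap year): 179 − 28 = 151 left.
January 2109 has 31 days: 151 − 31 = 120 left.
December 2108 has 31 days: 120 − 31 = 89 left.
November 2108 has 30 days: 89 − 30 = 59 left.
October 2108 has 31 days: 59 − 31 = 28 left.
September 2108 has 30 days; 30 − 28 = 2 → September 2, 2108.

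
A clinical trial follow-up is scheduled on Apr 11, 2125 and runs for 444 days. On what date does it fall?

Adding 444 days from April 11, 2125.
April has 30 days, so 30 − 11 = 19 days remain after April 11, 2125; 444 − 19 = 425 left.
May 2125 has 31 days: 425 − 31 = 394 left.
June 2125 has 30 days: 394 − 30 = 364 left.
July 2125 has 31 days: 364 − 31 = 333 left.
August 2125 has 31 days: 333 − 31 = 302 left.
September 2125 has 30 days: 302 − 30 = 272 left.
October 2125 has 31 days: 272 − 31 = 241 left.
November 2125 has 30 days: 241 − 30 = 211 left.
December 2125 has 31 days: 211 − 31 = 180 left.
January 2126 has 31 days: 180 − 31 = 149 left.
February 2126 has 28 days (2126 is not a leap year): 149 − 28 = 121 left.
March 2126 has 31 days: 121 − 31 = 90 left.
April 2126 has 30 days: 90 − 30 = 60 left.
May 2126 has 31 days: 60 − 31 = 29 left.
29 days into June 2126 → June 29, 2126.

June 29, 2126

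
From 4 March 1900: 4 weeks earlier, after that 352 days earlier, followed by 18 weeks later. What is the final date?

June 23, 1899

Counting back 4 weeks (= 28 days) from March 4, 1900:
Going back 4 days from March 4, 1900 reaches the end of the previous month; 28 − 4 = 24 left.
February 1900 has 28 days; 28 − 24 = 4 → February 4, 1900.
Subtracting 352 days from February 4, 1900:
Going back 4 days from February 4, 1900 reaches the end of the previous month; 352 − 4 = 348 left.
January 1900 has 31 days: 348 − 31 = 317 left.
December 1899 has 31 days: 317 − 31 = 286 left.
November 1899 has 30 days: 286 − 30 = 256 left.
October 1899 has 31 days: 256 − 31 = 225 left.
September 1899 has 30 days: 225 − 30 = 195 left.
August 1899 has 31 days: 195 − 31 = 164 left.
July 1899 has 31 days: 164 − 31 = 133 left.
June 1899 has 30 days: 133 − 30 = 103 left.
May 1899 has 31 days: 103 − 31 = 72 left.
April 1899 has 30 days: 72 − 30 = 42 left.
March 1899 has 31 days: 42 − 31 = 11 left.
February 1899 has 28 days; 28 − 11 = 17 → February 17, 1899.
Advancing 18 weeks (= 126 days) from February 17, 1899:
February has 28 days, so 28 − 17 = 11 days remain after February 17, 1899; 126 − 11 = 115 left.
March 1899 has 31 days: 115 − 31 = 84 left.
April 1899 has 30 days: 84 − 30 = 54 left.
May 1899 has 31 days: 54 − 31 = 23 left.
23 days into June 1899 → June 23, 1899.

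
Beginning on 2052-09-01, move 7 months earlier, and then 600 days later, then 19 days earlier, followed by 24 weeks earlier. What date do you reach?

March 20, 2053

Subtracting 7 months from September 1, 2052:
month 9 − 7 = 2 → February 2052.
Day 1 is valid in February, giving February 1, 2052.
Counting forward 600 days from February 1, 2052:
February has 29 days, so 29 − 1 = 28 days remain after February 1, 2052; 600 − 28 = 572 left.
March 2052 has 31 days: 572 − 31 = 541 left.
April 2052 has 30 days: 541 − 30 = 511 left.
May 2052 has 31 days: 511 − 31 = 480 left.
June 2052 has 30 days: 480 − 30 = 450 left.
July 2052 has 31 days: 450 − 31 = 419 left.
August 2052 has 31 days: 419 − 31 = 388 left.
September 2052 has 30 days: 388 − 30 = 358 left.
October 2052 has 31 days: 358 − 31 = 327 left.
November 2052 has 30 days: 327 − 30 = 297 left.
December 2052 has 31 days: 297 − 31 = 266 left.
January 2053 has 31 days: 266 − 31 = 235 left.
February 2053 has 28 days (2053 is not a leap year): 235 − 28 = 207 left.
March 2053 has 31 days: 207 − 31 = 176 left.
April 2053 has 30 days: 176 − 30 = 146 left.
May 2053 has 31 days: 146 − 31 = 115 left.
June 2053 has 30 days: 115 − 30 = 85 left.
July 2053 has 31 days: 85 − 31 = 54 left.
August 2053 has 31 days: 54 − 31 = 23 left.
23 days into September 2053 → September 23, 2053.
Going back 19 days from September 23, 2053:
23 − 19 = 4, still in September 2053.
Counting back 24 weeks (= 168 days) from September 4, 2053:
Going back 4 days from September 4, 2053 reaches the end of the previous month; 168 − 4 = 164 left.
August 2053 has 31 days: 164 − 31 = 133 left.
July 2053 has 31 days: 133 − 31 = 102 left.
June 2053 has 30 days: 102 − 30 = 72 left.
May 2053 has 31 days: 72 − 31 = 41 left.
April 2053 has 30 days: 41 − 30 = 11 left.
March 2053 has 31 days; 31 − 11 = 20 → March 20, 2053.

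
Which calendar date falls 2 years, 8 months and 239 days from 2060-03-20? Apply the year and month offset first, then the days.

Counting forward 2 years, 8 months and 239 days from March 20, 2060: first the month/year part, then the days.
+2 years → 2062; month 3 + 8 = 11 → November 2062.
Day 20 is valid in November, giving November 20, 2062.
Now add 239 days from November 20, 2062.
November has 30 days, so 30 − 20 = 10 days remain after November 20, 2062; 239 − 10 = 229 left.
December 2062 has 31 days: 229 − 31 = 198 left.
January 2063 has 31 days: 198 − 31 = 167 left.
February 2063 has 28 days (2063 is not a leap year): 167 − 28 = 139 left.
March 2063 has 31 days: 139 − 31 = 108 left.
April 2063 has 30 days: 108 − 30 = 78 left.
May 2063 has 31 days: 78 − 31 = 47 left.
June 2063 has 30 days: 47 − 30 = 17 left.
17 days into July 2063 → July 17, 2063.

July 17, 2063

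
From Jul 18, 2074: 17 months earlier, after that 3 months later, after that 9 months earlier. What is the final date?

August 18, 2072

Going back 17 months from July 18, 2074:
month 7 − 17 = -10, which is month 2 of year 2073 → February 2073.
Day 18 is valid in February, giving February 18, 2073.
Adding 3 months from February 18, 2073:
month 2 + 3 = 5 → May 2073.
Day 18 is valid in May, giving May 18, 2073.
Going back 9 months from May 18, 2073:
month 5 − 9 = -4, which is month 8 of year 2072 → August 2072.
Day 18 is valid in August, giving August 18, 2072.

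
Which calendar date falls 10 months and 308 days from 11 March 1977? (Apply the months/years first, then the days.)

November 15, 1978

Counting forward 10 months and 308 days from March 11, 1977: first the month/year part, then the days.
month 3 + 10 = 13, which is month 1 of year 1978 → January 1978.
Day 11 is valid in January, giving January 11, 1978.
Now add 308 days from January 11, 1978.
January has 31 days, so 31 − 11 = 20 days remain after January 11, 1978; 308 − 20 = 288 left.
February 1978 has 28 days (1978 is not a leap year): 288 − 28 = 260 left.
March 1978 has 31 days: 260 − 31 = 229 left.
April 1978 has 30 days: 229 − 30 = 199 left.
May 1978 has 31 days: 199 − 31 = 168 left.
June 1978 has 30 days: 168 − 30 = 138 left.
July 1978 has 31 days: 138 − 31 = 107 left.
August 1978 has 31 days: 107 − 31 = 76 left.
September 1978 has 30 days: 76 − 30 = 46 left.
October 1978 has 31 days: 46 − 31 = 15 left.
15 days into November 1978 → November 15, 1978.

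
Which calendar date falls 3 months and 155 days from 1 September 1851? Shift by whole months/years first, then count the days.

May 4, 1852

Counting forward 3 months and 155 days from September 1, 1851: first the month/year part, then the days.
month 9 + 3 = 12 → December 1851.
Day 1 is valid in December, giving December 1, 1851.
Now add 155 days from December 1, 1851.
December has 31 days, so 31 − 1 = 30 days remain after December 1, 1851; 155 − 30 = 125 left.
January 1852 has 31 days: 125 − 31 = 94 left.
February 1852 has 29 days (1852 is a leap year): 94 − 29 = 65 left.
March 1852 has 31 days: 65 − 31 = 34 left.
April 1852 has 30 days: 34 − 30 = 4 left.
4 days into May 1852 → May 4, 1852.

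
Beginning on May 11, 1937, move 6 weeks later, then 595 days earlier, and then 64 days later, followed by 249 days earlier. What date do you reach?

Adding 6 weeks (= 42 days) from May 11, 1937:
May has 31 days, so 31 − 11 = 20 days remain after May 11, 1937; 42 − 20 = 22 left.
22 days into June 1937 → June 22, 1937.
Going back 595 days from June 22, 1937:
Going back 22 days from June 22, 1937 reaches the end of the previous month; 595 − 22 = 573 left.
May 1937 has 31 days: 573 − 31 = 542 left.
April 1937 has 30 days: 542 − 30 = 512 left.
March 1937 has 31 days: 512 − 31 = 481 left.
February 1937 has 28 days (1937 is not a leap year): 481 − 28 = 453 left.
January 1937 has 31 days: 453 − 31 = 422 left.
December 1936 has 31 days: 422 − 31 = 391 left.
November 1936 has 30 days: 391 − 30 = 361 left.
October 1936 has 31 days: 361 − 31 = 330 left.
September 1936 has 30 days: 330 − 30 = 300 left.
August 1936 has 31 days: 300 − 31 = 269 left.
July 1936 has 31 days: 269 − 31 = 238 left.
June 1936 has 30 days: 238 − 30 = 208 left.
May 1936 has 31 days: 208 − 31 = 177 left.
April 1936 has 30 days: 177 − 30 = 147 left.
March 1936 has 31 days: 147 − 31 = 116 left.
February 1936 has 29 days (1936 is a leap year): 116 − 29 = 87 left.
January 1936 has 31 days: 87 − 31 = 56 left.
December 1935 has 31 days: 56 − 31 = 25 left.
November 1935 has 30 days; 30 − 25 = 5 → November 5, 1935.
Adding 64 days from November 5, 1935:
November has 30 days, so 30 − 5 = 25 days remain after November 5, 1935; 64 − 25 = 39 left.
December 1935 has 31 days: 39 − 31 = 8 left.
8 days into January 1936 → January 8, 1936.
Counting back 249 days from January 8, 1936:
Going back 8 days from January 8, 1936 reaches the end of the previous month; 249 − 8 = 241 left.
December 1935 has 31 days: 241 − 31 = 210 left.
November 1935 has 30 days: 210 − 30 = 180 left.
October 1935 has 31 days: 180 − 31 = 149 left.
September 1935 has 30 days: 149 − 30 = 119 left.
August 1935 has 31 days: 119 − 31 = 88 left.
July 1935 has 31 days: 88 − 31 = 57 left.
June 1935 has 30 days: 57 − 30 = 27 left.
May 1935 has 31 days; 31 − 27 = 4 → May 4, 1935.

May 4, 1935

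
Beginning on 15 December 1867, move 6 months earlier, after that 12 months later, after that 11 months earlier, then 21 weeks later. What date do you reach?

December 9, 1867

Subtracting 6 months from December 15, 1867:
month 12 − 6 = 6 → June 1867.
Day 15 is valid in June, giving June 15, 1867.
Advancing 12 months from June 15, 1867:
month 6 + 12 = 18, which is month 6 of year 1868 → June 1868.
Day 15 is valid in June, giving June 15, 1868.
Going back 11 months from June 15, 1868:
month 6 − 11 = -5, which is month 7 of year 1867 → July 1867.
Day 15 is valid in July, giving July 15, 1867.
Counting forward 21 weeks (= 147 days) from July 15, 1867:
July has 31 days, so 31 − 15 = 16 days remain after July 15, 1867; 147 − 16 = 131 left.
August 1867 has 31 days: 131 − 31 = 100 left.
September 1867 has 30 days: 100 − 30 = 70 left.
October 1867 has 31 days: 70 − 31 = 39 left.
November 1867 has 30 days: 39 − 30 = 9 left.
9 days into December 1867 → December 9, 1867.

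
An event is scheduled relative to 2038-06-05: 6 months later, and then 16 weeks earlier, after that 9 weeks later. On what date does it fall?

October 17, 2038

Counting forward 6 months from June 5, 2038:
month 6 + 6 = 12 → December 2038.
Day 5 is valid in December, giving December 5, 2038.
Counting back 16 weeks (= 112 days) from December 5, 2038:
Going back 5 days from December 5, 2038 reaches the end of the previous month; 112 − 5 = 107 left.
November 2038 has 30 days: 107 − 30 = 77 left.
October 2038 has 31 days: 77 − 31 = 46 left.
September 2038 has 30 days: 46 − 30 = 16 left.
August 2038 has 31 days; 31 − 16 = 15 → August 15, 2038.
Counting forward 9 weeks (= 63 days) from August 15, 2038:
August has 31 days, so 31 − 15 = 16 days remain after August 15, 2038; 63 − 16 = 47 left.
September 2038 has 30 days: 47 − 30 = 17 left.
17 days into October 2038 → October 17, 2038.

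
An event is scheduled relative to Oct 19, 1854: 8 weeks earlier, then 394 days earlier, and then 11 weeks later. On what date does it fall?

October 11, 1853

Counting back 8 weeks (= 56 days) from October 19, 1854:
Going back 19 days from October 19, 1854 reaches the end of the previous month; 56 − 19 = 37 left.
September 1854 has 30 days: 37 − 30 = 7 left.
August 1854 has 31 days; 31 − 7 = 24 → August 24, 1854.
Going back 394 days from August 24, 1854:
Going back 24 days from August 24, 1854 reaches the end of the previous month; 394 − 24 = 370 left.
July 1854 has 31 days: 370 − 31 = 339 left.
June 1854 has 30 days: 339 − 30 = 309 left.
May 1854 has 31 days: 309 − 31 = 278 left.
April 1854 has 30 days: 278 − 30 = 248 left.
March 1854 has 31 days: 248 − 31 = 217 left.
February 1854 has 28 days (1854 is not a leap year): 217 − 28 = 189 left.
January 1854 has 31 days: 189 − 31 = 158 left.
December 1853 has 31 days: 158 − 31 = 127 left.
November 1853 has 30 days: 127 − 30 = 97 left.
October 1853 has 31 days: 97 − 31 = 66 left.
September 1853 has 30 days: 66 − 30 = 36 left.
August 1853 has 31 days: 36 − 31 = 5 left.
July 1853 has 31 days; 31 − 5 = 26 → July 26, 1853.
Advancing 11 weeks (= 77 days) from July 26, 1853:
July has 31 days, so 31 − 26 = 5 days remain after July 26, 1853; 77 − 5 = 72 left.
August 1853 has 31 days: 72 − 31 = 41 left.
September 1853 has 30 days: 41 − 30 = 11 left.
11 days into October 1853 → October 11, 1853.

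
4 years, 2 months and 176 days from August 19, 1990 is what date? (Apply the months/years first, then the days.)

Counting forward 4 years, 2 months and 176 days from August 19, 1990: first the month/year part, then the days.
+4 years → 1994; month 8 + 2 = 10 → October 1994.
Day 19 is valid in October, giving October 19, 1994.
Now add 176 days from October 19, 1994.
October has 31 days, so 31 − 19 = 12 days remain after October 19, 1994; 176 − 12 = 164 left.
November 1994 has 30 days: 164 − 30 = 134 left.
December 1994 has 31 days: 134 − 31 = 103 left.
January 1995 has 31 days: 103 − 31 = 72 left.
February 1995 has 28 days (1995 is not a leap year): 72 − 28 = 44 left.
March 1995 has 31 days: 44 − 31 = 13 left.
13 days into April 1995 → April 13, 1995.

April 13, 1995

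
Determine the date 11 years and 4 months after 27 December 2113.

Adding 11 years and 4 months from December 27, 2113.
+11 years → 2124; month 12 + 4 = 16, which is month 4 of year 2125 → April 2125.
Day 27 is valid in April, giving April 27, 2125.

April 27, 2125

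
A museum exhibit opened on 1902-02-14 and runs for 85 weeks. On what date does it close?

Counting forward 85 weeks = 595 days from February 14, 1902.
February has 28 days, so 28 − 14 = 14 days remain after February 14, 1902; 595 − 14 = 581 left.
March 1902 has 31 days: 581 − 31 = 550 left.
April 1902 has 30 days: 550 − 30 = 520 left.
May 1902 has 31 days: 520 − 31 = 489 left.
June 1902 has 30 days: 489 − 30 = 459 left.
July 1902 has 31 days: 459 − 31 = 428 left.
August 1902 has 31 days: 428 − 31 = 397 left.
September 1902 has 30 days: 397 − 30 = 367 left.
October 1902 has 31 days: 367 − 31 = 336 left.
November 1902 has 30 days: 336 − 30 = 306 left.
December 1902 has 31 days: 306 − 31 = 275 left.
January 1903 has 31 days: 275 − 31 = 244 left.
February 1903 has 28 days (1903 is not a leap year): 244 − 28 = 216 left.
March 1903 has 31 days: 216 − 31 = 185 left.
April 1903 has 30 days: 185 − 30 = 155 left.
May 1903 has 31 days: 155 − 31 = 124 left.
June 1903 has 30 days: 124 − 30 = 94 left.
July 1903 has 31 days: 94 − 31 = 63 left.
August 1903 has 31 days: 63 − 31 = 32 left.
September 1903 has 30 days: 32 − 30 = 2 left.
2 days into October 1903 → October 2, 1903.

October 2, 1903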